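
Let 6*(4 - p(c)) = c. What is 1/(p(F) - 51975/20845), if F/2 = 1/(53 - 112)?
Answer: 67083/101446 ≈ 0.66127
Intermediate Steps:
F = -2/59 (F = 2/(53 - 112) = 2/(-59) = 2*(-1/59) = -2/59 ≈ -0.033898)
p(c) = 4 - c/6
1/(p(F) - 51975/20845) = 1/((4 - ⅙*(-2/59)) - 51975/20845) = 1/((4 + 1/177) - 51975*1/20845) = 1/(709/177 - 945/379) = 1/(101446/67083) = 67083/101446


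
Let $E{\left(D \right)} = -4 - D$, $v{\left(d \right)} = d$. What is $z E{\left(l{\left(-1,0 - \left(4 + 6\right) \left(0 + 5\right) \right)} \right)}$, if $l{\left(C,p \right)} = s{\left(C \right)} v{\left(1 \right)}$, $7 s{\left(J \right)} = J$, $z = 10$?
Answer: $- \frac{270}{7} \approx -38.571$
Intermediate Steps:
$s{\left(J \right)} = \frac{J}{7}$
$l{\left(C,p \right)} = \frac{C}{7}$ ($l{\left(C,p \right)} = \frac{C}{7} \cdot 1 = \frac{C}{7}$)
$z E{\left(l{\left(-1,0 - \left(4 + 6\right) \left(0 + 5\right) \right)} \right)} = 10 \left(-4 - \frac{1}{7} \left(-1\right)\right) = 10 \left(-4 - - \frac{1}{7}\right) = 10 \left(-4 + \frac{1}{7}\right) = 10 \left(- \frac{27}{7}\right) = - \frac{270}{7}$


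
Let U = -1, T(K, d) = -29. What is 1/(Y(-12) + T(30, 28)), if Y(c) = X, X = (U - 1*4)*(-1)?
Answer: -1/24 ≈ -0.041667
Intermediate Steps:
X = 5 (X = (-1 - 1*4)*(-1) = (-1 - 4)*(-1) = -5*(-1) = 5)
Y(c) = 5
1/(Y(-12) + T(30, 28)) = 1/(5 - 29) = 1/(-24) = -1/24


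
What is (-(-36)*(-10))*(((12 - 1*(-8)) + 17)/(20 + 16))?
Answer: -370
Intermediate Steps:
(-(-36)*(-10))*(((12 - 1*(-8)) + 17)/(20 + 16)) = (-36*10)*(((12 + 8) + 17)/36) = -360*(20 + 17)/36 = -13320/36 = -360*37/36 = -370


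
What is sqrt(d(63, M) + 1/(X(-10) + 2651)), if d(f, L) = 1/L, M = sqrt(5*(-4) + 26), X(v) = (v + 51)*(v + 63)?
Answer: sqrt(134 + 107736*sqrt(6))/804 ≈ 0.63910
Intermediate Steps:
X(v) = (51 + v)*(63 + v)
M = sqrt(6) (M = sqrt(-20 + 26) = sqrt(6) ≈ 2.4495)
sqrt(d(63, M) + 1/(X(-10) + 2651)) = sqrt(1/(sqrt(6)) + 1/((3213 + (-10)**2 + 114*(-10)) + 2651)) = sqrt(sqrt(6)/6 + 1/((3213 + 100 - 1140) + 2651)) = sqrt(sqrt(6)/6 + 1/(2173 + 2651)) = sqrt(sqrt(6)/6 + 1/4824) = sqrt(1/4824 + sqrt(6)/6)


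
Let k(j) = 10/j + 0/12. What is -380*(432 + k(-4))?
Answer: -163210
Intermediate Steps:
k(j) = 10/j (k(j) = 10/j + 0*(1/12) = 10/j + 0 = 10/j)
-380*(432 + k(-4)) = -380*(432 + 10/(-4)) = -380*(432 + 10*(-¼)) = -380*(432 - 5/2) = -380*859/2 = -163210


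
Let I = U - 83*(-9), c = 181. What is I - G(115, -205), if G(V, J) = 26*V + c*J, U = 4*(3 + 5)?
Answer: 34894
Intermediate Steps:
U = 32 (U = 4*8 = 32)
G(V, J) = 26*V + 181*J
I = 779 (I = 32 - 83*(-9) = 32 + 747 = 779)
I - G(115, -205) = 779 - (26*115 + 181*(-205)) = 779 - (2990 - 37105) = 779 - 1*(-34115) = 779 + 34115 = 34894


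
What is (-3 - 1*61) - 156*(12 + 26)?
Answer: -5992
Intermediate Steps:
(-3 - 1*61) - 156*(12 + 26) = (-3 - 61) - 156*38 = -64 - 5928 = -5992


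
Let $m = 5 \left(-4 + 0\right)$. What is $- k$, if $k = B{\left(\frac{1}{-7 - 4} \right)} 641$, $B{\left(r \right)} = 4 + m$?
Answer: $10256$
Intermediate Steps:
$m = -20$ ($m = 5 \left(-4\right) = -20$)
$B{\left(r \right)} = -16$ ($B{\left(r \right)} = 4 - 20 = -16$)
$k = -10256$ ($k = \left(-16\right) 641 = -10256$)
$- k = \left(-1\right) \left(-10256\right) = 10256$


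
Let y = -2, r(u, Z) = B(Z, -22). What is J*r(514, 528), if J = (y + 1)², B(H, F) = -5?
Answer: -5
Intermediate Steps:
r(u, Z) = -5
J = 1 (J = (-2 + 1)² = (-1)² = 1)
J*r(514, 528) = 1*(-5) = -5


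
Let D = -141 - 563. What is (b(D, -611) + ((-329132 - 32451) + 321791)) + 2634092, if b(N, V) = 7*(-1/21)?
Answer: 7782899/3 ≈ 2.5943e+6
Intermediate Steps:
D = -704
b(N, V) = -1/3 (b(N, V) = 7*((1/21)*(-1)) = 7*(-1/21) = -1/3)
(b(D, -611) + ((-329132 - 32451) + 321791)) + 2634092 = (-1/3 + ((-329132 - 32451) + 321791)) + 2634092 = (-1/3 + (-361583 + 321791)) + 2634092 = (-1/3 - 39792) + 2634092 = -119377/3 + 2634092 = 7782899/3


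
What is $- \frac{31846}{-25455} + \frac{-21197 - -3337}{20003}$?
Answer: $\frac{182389238}{509176365} \approx 0.3582$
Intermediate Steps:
$- \frac{31846}{-25455} + \frac{-21197 - -3337}{20003} = \left(-31846\right) \left(- \frac{1}{25455}\right) + \left(-21197 + 3337\right) \frac{1}{20003} = \frac{31846}{25455} - \frac{17860}{20003} = \frac{182389238}{509176365}$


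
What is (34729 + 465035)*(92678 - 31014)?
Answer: 30817447296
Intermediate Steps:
(34729 + 465035)*(92678 - 31014) = 499764*61664 = 30817447296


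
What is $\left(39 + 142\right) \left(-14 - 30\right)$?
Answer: $-7964$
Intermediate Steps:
$\left(39 + 142\right) \left(-14 - 30\right) = 181 \left(-44\right) = -7964$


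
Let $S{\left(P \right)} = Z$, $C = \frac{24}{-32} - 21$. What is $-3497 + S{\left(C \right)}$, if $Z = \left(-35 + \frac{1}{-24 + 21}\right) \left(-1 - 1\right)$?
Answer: $- \frac{10279}{3} \approx -3426.3$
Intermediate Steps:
$C = - \frac{87}{4}$ ($C = 24 \left(- \frac{1}{32}\right) - 21 = - \frac{3}{4} - 21 = - \frac{87}{4} \approx -21.75$)
$Z = \frac{212}{3}$ ($Z = \left(-35 + \frac{1}{-3}\right) \left(-2\right) = \left(-35 - \frac{1}{3}\right) \left(-2\right) = \left(- \frac{106}{3}\right) \left(-2\right) = \frac{212}{3} \approx 70.667$)
$S{\left(P \right)} = \frac{212}{3}$
$-3497 + S{\left(C \right)} = -3497 + \frac{212}{3} = - \frac{10279}{3}$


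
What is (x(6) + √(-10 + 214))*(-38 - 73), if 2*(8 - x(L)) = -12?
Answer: -1554 - 222*√51 ≈ -3139.4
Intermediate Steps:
x(L) = 14 (x(L) = 8 - ½*(-12) = 8 + 6 = 14)
(x(6) + √(-10 + 214))*(-38 - 73) = (14 + √(-10 + 214))*(-38 - 73) = (14 + √204)*(-111) = (14 + 2*√51)*(-111) = -1554 - 222*√51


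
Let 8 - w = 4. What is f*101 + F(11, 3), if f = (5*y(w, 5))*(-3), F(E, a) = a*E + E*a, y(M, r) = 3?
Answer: -4479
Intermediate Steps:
w = 4 (w = 8 - 1*4 = 8 - 4 = 4)
F(E, a) = 2*E*a (F(E, a) = E*a + E*a = 2*E*a)
f = -45 (f = (5*3)*(-3) = 15*(-3) = -45)
f*101 + F(11, 3) = -45*101 + 2*11*3 = -4545 + 66 = -4479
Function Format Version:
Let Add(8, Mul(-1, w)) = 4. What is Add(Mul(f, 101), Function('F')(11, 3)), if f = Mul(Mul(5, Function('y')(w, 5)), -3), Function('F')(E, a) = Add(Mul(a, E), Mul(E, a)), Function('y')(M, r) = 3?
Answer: -4479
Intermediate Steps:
w = 4 (w = Add(8, Mul(-1, 4)) = Add(8, -4) = 4)
Function('F')(E, a) = Mul(2, E, a) (Function('F')(E, a) = Add(Mul(E, a), Mul(E, a)) = Mul(2, E, a))
f = -45 (f = Mul(Mul(5, 3), -3) = Mul(15, -3) = -45)
Add(Mul(f, 101), Function('F')(11, 3)) = Add(Mul(-45, 101), Mul(2, 11, 3)) = Add(-4545, 66) = -4479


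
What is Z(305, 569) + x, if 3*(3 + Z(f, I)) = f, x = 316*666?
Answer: 631664/3 ≈ 2.1055e+5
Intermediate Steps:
x = 210456
Z(f, I) = -3 + f/3
Z(305, 569) + x = (-3 + (⅓)*305) + 210456 = (-3 + 305/3) + 210456 = 296/3 + 210456 = 631664/3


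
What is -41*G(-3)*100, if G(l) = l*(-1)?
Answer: -12300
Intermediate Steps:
G(l) = -l
-41*G(-3)*100 = -(-41)*(-3)*100 = -41*3*100 = -123*100 = -12300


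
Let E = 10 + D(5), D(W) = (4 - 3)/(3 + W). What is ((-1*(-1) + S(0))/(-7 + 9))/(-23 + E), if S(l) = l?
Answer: -4/103 ≈ -0.038835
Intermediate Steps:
D(W) = 1/(3 + W)
E = 81/8 (E = 10 + 1/(3 + 5) = 10 + 1/8 = 10 + ⅛ = 81/8 ≈ 10.125)
((-1*(-1) + S(0))/(-7 + 9))/(-23 + E) = ((-1*(-1) + 0)/(-7 + 9))/(-23 + 81/8) = ((1 + 0)/2)/(-103/8) = (1*(½))*(-8/103) = (½)*(-8/103) = -4/103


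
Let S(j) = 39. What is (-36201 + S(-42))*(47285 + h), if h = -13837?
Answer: -1209546576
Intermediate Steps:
(-36201 + S(-42))*(47285 + h) = (-36201 + 39)*(47285 - 13837) = -36162*33448 = -1209546576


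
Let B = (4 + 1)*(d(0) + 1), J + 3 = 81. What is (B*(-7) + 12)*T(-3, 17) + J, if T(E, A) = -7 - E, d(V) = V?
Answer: 170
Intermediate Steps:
J = 78 (J = -3 + 81 = 78)
B = 5 (B = (4 + 1)*(0 + 1) = 5*1 = 5)
(B*(-7) + 12)*T(-3, 17) + J = (5*(-7) + 12)*(-7 - 1*(-3)) + 78 = (-35 + 12)*(-7 + 3) + 78 = -23*(-4) + 78 = 92 + 78 = 170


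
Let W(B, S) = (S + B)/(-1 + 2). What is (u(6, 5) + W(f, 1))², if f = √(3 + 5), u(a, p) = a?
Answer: 57 + 28*√2 ≈ 96.598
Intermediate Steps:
f = 2*√2 (f = √8 = 2*√2 ≈ 2.8284)
W(B, S) = B + S (W(B, S) = (B + S)/1 = (B + S)*1 = B + S)
(u(6, 5) + W(f, 1))² = (6 + (2*√2 + 1))² = (6 + (1 + 2*√2))² = (7 + 2*√2)²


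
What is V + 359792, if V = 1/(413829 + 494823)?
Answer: 326925720385/908652 ≈ 3.5979e+5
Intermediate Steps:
V = 1/908652 ≈ 1.1005e-6
V + 359792 = 1/908652 + 359792 = 326925720385/908652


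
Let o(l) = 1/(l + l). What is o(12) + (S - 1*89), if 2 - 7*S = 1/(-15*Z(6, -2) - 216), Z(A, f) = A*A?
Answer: -938509/10584 ≈ -88.672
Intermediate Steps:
Z(A, f) = A**2
o(l) = 1/(2*l)
S = 1513/5292 (S = 2/7 - 1/(7*(-15*6**2 - 216)) = 2/7 - 1/(7*(-15*36 - 216)) = 2/7 - 1/(7*(-540 - 216)) = 2/7 - 1/7/(-756) = 2/7 - 1/7*(-1/756) = 2/7 + 1/5292 = 1513/5292 ≈ 0.28590)
o(12) + (S - 1*89) = (1/2)/12 + (1513/5292 - 1*89) = (1/2)*(1/12) + (1513/5292 - 89) = 1/24 - 469475/5292 = -938509/10584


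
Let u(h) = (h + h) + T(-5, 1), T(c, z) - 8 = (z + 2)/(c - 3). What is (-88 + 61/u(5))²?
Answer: 142086400/19881 ≈ 7146.8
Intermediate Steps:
T(c, z) = 8 + (2 + z)/(-3 + c) (T(c, z) = 8 + (z + 2)/(c - 3) = 8 + (2 + z)/(-3 + c))
u(h) = 61/8 + 2*h (u(h) = (h + h) + (-22 + 1 + 8*(-5))/(-3 - 5) = 2*h + (-22 + 1 - 40)/(-8) = 2*h - ⅛*(-61) = 2*h + 61/8 = 61/8 + 2*h)
(-88 + 61/u(5))² = (-88 + 61/(61/8 + 2*5))² = (-88 + 61/(61/8 + 10))² = (-88 + 61/(141/8))² = (-88 + 61*(8/141))² = (-88 + 488/141)² = (-11920/141)² = 142086400/19881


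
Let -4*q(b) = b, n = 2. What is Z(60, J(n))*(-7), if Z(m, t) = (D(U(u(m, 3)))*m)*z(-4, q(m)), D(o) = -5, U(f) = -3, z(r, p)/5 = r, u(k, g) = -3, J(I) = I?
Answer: -42000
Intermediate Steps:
q(b) = -b/4
z(r, p) = 5*r
Z(m, t) = 100*m (Z(m, t) = (-5*m)*(5*(-4)) = -5*m*(-20) = 100*m)
Z(60, J(n))*(-7) = (100*60)*(-7) = 6000*(-7) = -42000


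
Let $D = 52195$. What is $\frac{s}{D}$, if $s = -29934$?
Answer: $- \frac{29934}{52195} \approx -0.5735$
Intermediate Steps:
$\frac{s}{D} = - \frac{29934}{52195}$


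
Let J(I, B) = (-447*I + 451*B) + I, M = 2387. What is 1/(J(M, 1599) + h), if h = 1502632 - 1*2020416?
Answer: -1/861237 ≈ -1.1611e-6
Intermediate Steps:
J(I, B) = -446*I + 451*B
h = -517784 (h = 1502632 - 2020416 = -517784)
1/(J(M, 1599) + h) = 1/((-446*2387 + 451*1599) - 517784) = 1/((-1064602 + 721149) - 517784) = 1/(-343453 - 517784) = 1/(-861237) = -1/861237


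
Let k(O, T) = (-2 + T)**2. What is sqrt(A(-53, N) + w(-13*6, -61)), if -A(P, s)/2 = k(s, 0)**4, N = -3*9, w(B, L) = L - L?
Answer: 16*I*sqrt(2) ≈ 22.627*I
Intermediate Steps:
w(B, L) = 0
N = -27
A(P, s) = -512 (A(P, s) = -2*(-2 + 0)**8 = -2*((-2)**2)**4 = -2*4**4 = -2*256 = -512)
sqrt(A(-53, N) + w(-13*6, -61)) = sqrt(-512 + 0) = sqrt(-512) = 16*I*sqrt(2)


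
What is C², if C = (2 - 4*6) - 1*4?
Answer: 676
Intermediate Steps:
C = -26 (C = (2 - 24) - 4 = -22 - 4 = -26)
C² = (-26)² = 676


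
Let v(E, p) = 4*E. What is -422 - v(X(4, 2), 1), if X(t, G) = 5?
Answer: -442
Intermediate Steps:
-422 - v(X(4, 2), 1) = -422 - 4*5 = -422 - 1*20 = -422 - 20 = -442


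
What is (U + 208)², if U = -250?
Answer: 1764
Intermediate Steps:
(U + 208)² = (-250 + 208)² = (-42)² = 1764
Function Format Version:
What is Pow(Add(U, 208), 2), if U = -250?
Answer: 1764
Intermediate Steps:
Pow(Add(U, 208), 2) = Pow(Add(-250, 208), 2) = Pow(-42, 2) = 1764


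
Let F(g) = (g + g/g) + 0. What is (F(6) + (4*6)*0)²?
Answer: 49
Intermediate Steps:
F(g) = 1 + g (F(g) = (g + 1) + 0 = (1 + g) + 0 = 1 + g)
(F(6) + (4*6)*0)² = ((1 + 6) + (4*6)*0)² = (7 + 24*0)² = (7 + 0)² = 7² = 49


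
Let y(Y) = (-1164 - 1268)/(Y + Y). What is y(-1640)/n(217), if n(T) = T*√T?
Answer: 152*√217/9653245 ≈ 0.00023195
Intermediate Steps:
y(Y) = -1216/Y (y(Y) = -2432*1/(2*Y) = -1216/Y)
n(T) = T^(3/2)
y(-1640)/n(217) = (-1216/(-1640))/(217^(3/2)) = (-1216*(-1/1640))/((217*√217)) = 152*(√217/47089)/205 = 152*√217/9653245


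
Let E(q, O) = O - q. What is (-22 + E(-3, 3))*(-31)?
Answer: 496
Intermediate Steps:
(-22 + E(-3, 3))*(-31) = (-22 + (3 - 1*(-3)))*(-31) = (-22 + (3 + 3))*(-31) = (-22 + 6)*(-31) = -16*(-31) = 496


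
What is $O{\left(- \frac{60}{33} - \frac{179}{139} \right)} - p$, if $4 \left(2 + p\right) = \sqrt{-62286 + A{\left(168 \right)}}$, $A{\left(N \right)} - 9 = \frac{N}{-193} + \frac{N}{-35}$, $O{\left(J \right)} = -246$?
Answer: $-244 - \frac{i \sqrt{57999179805}}{3860} \approx -244.0 - 62.391 i$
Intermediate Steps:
$A{\left(N \right)} = 9 - \frac{228 N}{6755}$ ($A{\left(N \right)} = 9 + \left(\frac{N}{-193} + \frac{N}{-35}\right) = 9 + \left(N \left(- \frac{1}{193}\right) + N \left(- \frac{1}{35}\right)\right) = 9 - \frac{228 N}{6755}$)
$p = -2 + \frac{i \sqrt{57999179805}}{3860}$ ($p = -2 + \frac{\sqrt{-62286 + \left(9 - \frac{5472}{965}\right)}}{4} = -2 + \frac{\sqrt{-62286 + \frac{3213}{965}}}{4} = -2 + \frac{\sqrt{- \frac{60102777}{965}}}{4} = -2 + \frac{\frac{1}{965} i \sqrt{57999179805}}{4} = -2 + \frac{i \sqrt{57999179805}}{3860} \approx -2.0 + 62.391 i$)
$O{\left(- \frac{60}{33} - \frac{179}{139} \right)} - p = -246 - \left(-2 + \frac{i \sqrt{57999179805}}{3860}\right) = -246 + \left(2 - \frac{i \sqrt{57999179805}}{3860}\right) = -244 - \frac{i \sqrt{57999179805}}{3860}$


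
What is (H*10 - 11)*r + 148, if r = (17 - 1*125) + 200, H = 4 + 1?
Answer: 3736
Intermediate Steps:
H = 5
r = 92 (r = (17 - 125) + 200 = -108 + 200 = 92)
(H*10 - 11)*r + 148 = (5*10 - 11)*92 + 148 = (50 - 11)*92 + 148 = 39*92 + 148 = 3588 + 148 = 3736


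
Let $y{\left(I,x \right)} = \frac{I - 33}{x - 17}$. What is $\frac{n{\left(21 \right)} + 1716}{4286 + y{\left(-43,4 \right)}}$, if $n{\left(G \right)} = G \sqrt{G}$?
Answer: $\frac{3718}{9299} + \frac{91 \sqrt{21}}{18598} \approx 0.42225$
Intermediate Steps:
$n{\left(G \right)} = G^{\frac{3}{2}}$
$y{\left(I,x \right)} = \frac{-33 + I}{-17 + x}$
$\frac{n{\left(21 \right)} + 1716}{4286 + y{\left(-43,4 \right)}} = \frac{21^{\frac{3}{2}} + 1716}{4286 + \frac{-33 - 43}{-17 + 4}} = \frac{21 \sqrt{21} + 1716}{4286 + \frac{1}{-13} \left(-76\right)} = \frac{1716 + 21 \sqrt{21}}{4286 - - \frac{76}{13}} = \frac{1716 + 21 \sqrt{21}}{4286 + \frac{76}{13}} = \frac{1716 + 21 \sqrt{21}}{\frac{55794}{13}} = \left(1716 + 21 \sqrt{21}\right) \frac{13}{55794} = \frac{3718}{9299} + \frac{91 \sqrt{21}}{18598}$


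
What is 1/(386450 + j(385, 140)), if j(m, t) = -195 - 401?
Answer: 1/385854 ≈ 2.5917e-6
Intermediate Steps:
j(m, t) = -596
1/(386450 + j(385, 140)) = 1/(386450 - 596) = 1/385854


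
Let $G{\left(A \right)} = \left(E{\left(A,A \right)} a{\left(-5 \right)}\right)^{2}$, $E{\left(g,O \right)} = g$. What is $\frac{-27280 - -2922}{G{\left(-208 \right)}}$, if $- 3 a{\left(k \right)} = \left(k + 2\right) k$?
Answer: $- \frac{12179}{540800} \approx -0.02252$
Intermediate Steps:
$a{\left(k \right)} = - \frac{k \left(2 + k\right)}{3}$ ($a{\left(k \right)} = - \frac{\left(k + 2\right) k}{3} = - \frac{\left(2 + k\right) k}{3} = - \frac{k \left(2 + k\right)}{3}$)
$G{\left(A \right)} = 25 A^{2}$ ($G{\left(A \right)} = \left(A \left(\left(- \frac{1}{3}\right) \left(-5\right) \left(2 - 5\right)\right)\right)^{2} = \left(A \left(\left(- \frac{1}{3}\right) \left(-5\right) \left(-3\right)\right)\right)^{2} = \left(A \left(-5\right)\right)^{2} = \left(- 5 A\right)^{2} = 25 A^{2}$)
$\frac{-27280 - -2922}{G{\left(-208 \right)}} = \frac{-27280 - -2922}{25 \left(-208\right)^{2}} = \frac{-27280 + 2922}{25 \cdot 43264} = - \frac{24358}{1081600} = \left(-24358\right) \frac{1}{1081600} = - \frac{12179}{540800}$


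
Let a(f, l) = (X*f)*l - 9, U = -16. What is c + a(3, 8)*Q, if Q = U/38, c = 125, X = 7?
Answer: 1103/19 ≈ 58.053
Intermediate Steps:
a(f, l) = -9 + 7*f*l (a(f, l) = (7*f)*l - 9 = 7*f*l - 9 = -9 + 7*f*l)
Q = -8/19 (Q = -16/38 = -16*1/38 = -8/19 ≈ -0.42105)
c + a(3, 8)*Q = 125 + (-9 + 7*3*8)*(-8/19) = 125 + (-9 + 168)*(-8/19) = 125 + 159*(-8/19) = 125 - 1272/19 = 1103/19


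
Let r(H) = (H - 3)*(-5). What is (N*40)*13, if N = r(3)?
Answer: 0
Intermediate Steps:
r(H) = 15 - 5*H (r(H) = (-3 + H)*(-5) = 15 - 5*H)
N = 0 (N = 15 - 5*3 = 15 - 15 = 0)
(N*40)*13 = (0*40)*13 = 0*13 = 0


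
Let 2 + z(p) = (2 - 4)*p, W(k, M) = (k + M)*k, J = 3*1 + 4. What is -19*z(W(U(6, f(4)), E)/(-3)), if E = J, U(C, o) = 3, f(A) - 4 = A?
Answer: -342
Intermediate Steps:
f(A) = 4 + A
J = 7 (J = 3 + 4 = 7)
E = 7
W(k, M) = k*(M + k) (W(k, M) = (M + k)*k = k*(M + k))
z(p) = -2 - 2*p (z(p) = -2 + (2 - 4)*p = -2 - 2*p)
-19*z(W(U(6, f(4)), E)/(-3)) = -19*(-2 - 2*3*(7 + 3)/(-3)) = -19*(-2 - 2*3*10*(-1)/3) = -19*(-2 - 60*(-1)/3) = -19*(-2 - 2*(-10)) = -19*(-2 + 20) = -19*18 = -342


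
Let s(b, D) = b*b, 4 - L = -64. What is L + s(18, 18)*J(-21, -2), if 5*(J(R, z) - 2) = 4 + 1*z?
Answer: 4228/5 ≈ 845.60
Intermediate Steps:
L = 68 (L = 4 - 1*(-64) = 4 + 64 = 68)
J(R, z) = 14/5 + z/5 (J(R, z) = 2 + (4 + 1*z)/5 = 2 + (4 + z)/5 = 2 + (⅘ + z/5) = 14/5 + z/5)
s(b, D) = b²
L + s(18, 18)*J(-21, -2) = 68 + 18²*(14/5 + (⅕)*(-2)) = 68 + 324*(14/5 - ⅖) = 68 + 324*(12/5) = 68 + 3888/5 = 4228/5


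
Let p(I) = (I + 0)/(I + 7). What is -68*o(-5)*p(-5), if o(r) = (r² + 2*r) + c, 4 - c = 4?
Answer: 2550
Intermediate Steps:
c = 0 (c = 4 - 1*4 = 4 - 4 = 0)
p(I) = I/(7 + I)
o(r) = r² + 2*r (o(r) = (r² + 2*r) + 0 = r² + 2*r)
-68*o(-5)*p(-5) = -68*(-5*(2 - 5))*(-5/(7 - 5)) = -68*(-5*(-3))*(-5/2) = -1020*(-5*½) = -1020*(-5)/2 = -68*(-75/2) = 2550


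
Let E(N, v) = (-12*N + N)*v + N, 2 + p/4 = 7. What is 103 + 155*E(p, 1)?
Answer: -30897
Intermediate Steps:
p = 20 (p = -8 + 4*7 = -8 + 28 = 20)
E(N, v) = N - 11*N*v (E(N, v) = (-11*N)*v + N = -11*N*v + N = N - 11*N*v)
103 + 155*E(p, 1) = 103 + 155*(20*(1 - 11*1)) = 103 + 155*(20*(1 - 11)) = 103 + 155*(20*(-10)) = 103 + 155*(-200) = 103 - 31000 = -30897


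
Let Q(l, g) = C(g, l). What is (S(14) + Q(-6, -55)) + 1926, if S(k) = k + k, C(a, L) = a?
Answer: 1899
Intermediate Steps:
Q(l, g) = g
S(k) = 2*k
(S(14) + Q(-6, -55)) + 1926 = (2*14 - 55) + 1926 = (28 - 55) + 1926 = -27 + 1926 = 1899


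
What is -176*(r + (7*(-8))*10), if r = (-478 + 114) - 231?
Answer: 203280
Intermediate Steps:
r = -595 (r = -364 - 231 = -595)
-176*(r + (7*(-8))*10) = -176*(-595 + (7*(-8))*10) = -176*(-595 - 56*10) = -176*(-595 - 560) = -176*(-1155) = 203280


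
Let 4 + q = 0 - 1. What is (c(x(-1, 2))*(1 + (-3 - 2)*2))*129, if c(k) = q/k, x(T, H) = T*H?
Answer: -5805/2 ≈ -2902.5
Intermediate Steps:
q = -5 (q = -4 + (0 - 1) = -4 - 1 = -5)
x(T, H) = H*T
c(k) = -5/k
(c(x(-1, 2))*(1 + (-3 - 2)*2))*129 = ((-5/(2*(-1)))*(1 + (-3 - 2)*2))*129 = ((-5/(-2))*(1 - 5*2))*129 = ((-5*(-½))*(1 - 10))*129 = ((5/2)*(-9))*129 = -45/2*129 = -5805/2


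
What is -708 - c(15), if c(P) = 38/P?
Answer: -10658/15 ≈ -710.53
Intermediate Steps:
-708 - c(15) = -708 - 38/15 = -10658/15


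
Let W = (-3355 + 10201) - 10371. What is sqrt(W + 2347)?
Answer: I*sqrt(1178) ≈ 34.322*I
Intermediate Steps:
W = -3525 (W = 6846 - 10371 = -3525)
sqrt(W + 2347) = sqrt(-3525 + 2347) = sqrt(-1178) = I*sqrt(1178)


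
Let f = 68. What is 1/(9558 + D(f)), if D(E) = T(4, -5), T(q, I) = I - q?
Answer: 1/9549 ≈ 0.00010472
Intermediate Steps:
D(E) = -9 (D(E) = -5 - 1*4 = -5 - 4 = -9)
1/(9558 + D(f)) = 1/(9558 - 9) = 1/9549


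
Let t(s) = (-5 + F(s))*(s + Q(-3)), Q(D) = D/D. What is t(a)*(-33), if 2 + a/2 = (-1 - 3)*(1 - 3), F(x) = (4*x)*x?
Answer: -244959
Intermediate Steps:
Q(D) = 1
F(x) = 4*x²
a = 12 (a = -4 + 2*((-1 - 3)*(1 - 3)) = -4 + 2*(-4*(-2)) = -4 + 2*8 = -4 + 16 = 12)
t(s) = (1 + s)*(-5 + 4*s²) (t(s) = (-5 + 4*s²)*(s + 1) = (-5 + 4*s²)*(1 + s) = (1 + s)*(-5 + 4*s²))
t(a)*(-33) = (-5 - 5*12 + 4*12² + 4*12³)*(-33) = (-5 - 60 + 4*144 + 4*1728)*(-33) = (-5 - 60 + 576 + 6912)*(-33) = 7423*(-33) = -244959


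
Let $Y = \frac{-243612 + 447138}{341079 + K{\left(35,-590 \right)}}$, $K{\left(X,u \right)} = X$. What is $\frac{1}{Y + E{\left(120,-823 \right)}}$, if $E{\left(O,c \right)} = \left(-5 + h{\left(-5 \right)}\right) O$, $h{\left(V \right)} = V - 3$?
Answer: $- \frac{170557}{265967157} \approx -0.00064127$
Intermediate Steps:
$h{\left(V \right)} = -3 + V$ ($h{\left(V \right)} = V - 3 = -3 + V$)
$E{\left(O,c \right)} = - 13 O$ ($E{\left(O,c \right)} = \left(-5 - 8\right) O = - 13 O$)
$Y = \frac{101763}{170557}$ ($Y = \frac{-243612 + 447138}{341079 + 35} = \frac{203526}{341114} = 203526 \cdot \frac{1}{341114} = \frac{101763}{170557} \approx 0.59665$)
$\frac{1}{Y + E{\left(120,-823 \right)}} = \frac{1}{\frac{101763}{170557} - 1560} = \frac{1}{- \frac{265967157}{170557}} = - \frac{170557}{265967157}$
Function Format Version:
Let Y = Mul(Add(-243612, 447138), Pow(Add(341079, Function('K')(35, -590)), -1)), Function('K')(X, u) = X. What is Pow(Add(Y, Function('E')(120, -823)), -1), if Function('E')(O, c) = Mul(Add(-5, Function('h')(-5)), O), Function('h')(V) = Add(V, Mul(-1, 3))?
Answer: Rational(-170557, 265967157) ≈ -0.00064127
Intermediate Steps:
Function('h')(V) = Add(-3, V) (Function('h')(V) = Add(V, -3) = Add(-3, V))
Function('E')(O, c) = Mul(-13, O) (Function('E')(O, c) = Mul(Add(-5, Add(-3, -5)), O) = Mul(Add(-5, -8), O) = Mul(-13, O))
Y = Rational(101763, 170557) (Y = Mul(Add(-243612, 447138), Pow(Add(341079, 35), -1)) = Mul(203526, Pow(341114, -1)) = Mul(203526, Rational(1, 341114)) = Rational(101763, 170557) ≈ 0.59665)
Pow(Add(Y, Function('E')(120, -823)), -1) = Pow(Add(Rational(101763, 170557), Mul(-13, 120)), -1) = Pow(Add(Rational(101763, 170557), -1560), -1) = Pow(Rational(-265967157, 170557), -1) = Rational(-170557, 265967157)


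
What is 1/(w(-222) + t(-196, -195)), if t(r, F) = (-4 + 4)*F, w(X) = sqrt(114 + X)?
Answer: -I*sqrt(3)/18 ≈ -0.096225*I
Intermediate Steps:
t(r, F) = 0 (t(r, F) = 0*F = 0)
1/(w(-222) + t(-196, -195)) = 1/(sqrt(114 - 222) + 0) = 1/(sqrt(-108) + 0) = 1/(6*I*sqrt(3) + 0) = 1/(6*I*sqrt(3)) = -I*sqrt(3)/18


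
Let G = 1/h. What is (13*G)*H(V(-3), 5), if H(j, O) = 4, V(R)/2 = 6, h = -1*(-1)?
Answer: 52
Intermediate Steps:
h = 1
V(R) = 12 (V(R) = 2*6 = 12)
G = 1 (G = 1/1 = 1)
(13*G)*H(V(-3), 5) = (13*1)*4 = 13*4 = 52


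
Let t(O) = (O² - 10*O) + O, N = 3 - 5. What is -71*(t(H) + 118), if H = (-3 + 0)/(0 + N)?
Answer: -30317/4 ≈ -7579.3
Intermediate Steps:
N = -2
H = 3/2 (H = (-3 + 0)/(0 - 2) = -3/(-2) = -3*(-½) = 3/2 ≈ 1.5000)
t(O) = O² - 9*O
-71*(t(H) + 118) = -71*(3*(-9 + 3/2)/2 + 118) = -71*((3/2)*(-15/2) + 118) = -71*(-45/4 + 118) = -71*427/4 = -30317/4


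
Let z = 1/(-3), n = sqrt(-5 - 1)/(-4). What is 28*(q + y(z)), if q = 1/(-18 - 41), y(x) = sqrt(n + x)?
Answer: -28/59 + 14*sqrt(-12 - 9*I*sqrt(6))/3 ≈ 11.469 - 20.099*I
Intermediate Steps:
n = -I*sqrt(6)/4 (n = sqrt(-6)*(-1/4) = (I*sqrt(6))*(-1/4) = -I*sqrt(6)/4 ≈ -0.61237*I)
z = -1/3 ≈ -0.33333
y(x) = sqrt(x - I*sqrt(6)/4) (y(x) = sqrt(-I*sqrt(6)/4 + x) = sqrt(x - I*sqrt(6)/4))
q = -1/59 (q = 1/(-59) = -1/59 ≈ -0.016949)
28*(q + y(z)) = 28*(-1/59 + sqrt(4*(-1/3) - I*sqrt(6))/2) = 28*(-1/59 + sqrt(-4/3 - I*sqrt(6))/2) = -28/59 + 14*sqrt(-4/3 - I*sqrt(6))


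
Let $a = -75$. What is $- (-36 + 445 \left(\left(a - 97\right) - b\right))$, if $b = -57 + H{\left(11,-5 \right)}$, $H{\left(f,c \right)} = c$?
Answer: $48986$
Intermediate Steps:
$b = -62$ ($b = -57 - 5 = -62$)
$- (-36 + 445 \left(\left(a - 97\right) - b\right)) = - (-36 + 445 \left(\left(-75 - 97\right) - -62\right)) = - (-36 + 445 \left(-172 + 62\right)) = - (-36 + 445 \left(-110\right)) = - (-36 - 48950) = \left(-1\right) \left(-48986\right) = 48986$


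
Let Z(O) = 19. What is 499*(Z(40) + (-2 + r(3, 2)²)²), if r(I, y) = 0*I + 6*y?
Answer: 10071317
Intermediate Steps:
r(I, y) = 6*y (r(I, y) = 0 + 6*y = 6*y)
499*(Z(40) + (-2 + r(3, 2)²)²) = 499*(19 + (-2 + (6*2)²)²) = 499*(19 + (-2 + 12²)²) = 499*(19 + (-2 + 144)²) = 499*(19 + 142²) = 499*(19 + 20164) = 499*20183 = 10071317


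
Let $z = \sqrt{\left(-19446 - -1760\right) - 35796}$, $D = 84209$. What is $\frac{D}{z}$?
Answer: $- \frac{84209 i \sqrt{442}}{4862} \approx - 364.13 i$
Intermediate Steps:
$z = 11 i \sqrt{442}$ ($z = \sqrt{\left(-19446 + 1760\right) - 35796} = \sqrt{-17686 - 35796} = \sqrt{-53482} = 11 i \sqrt{442} \approx 231.26 i$)
$\frac{D}{z} = \frac{84209}{11 i \sqrt{442}} = 84209 \left(- \frac{i \sqrt{442}}{4862}\right) = - \frac{84209 i \sqrt{442}}{4862}$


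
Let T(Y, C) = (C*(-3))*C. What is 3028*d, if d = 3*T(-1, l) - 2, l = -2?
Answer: -115064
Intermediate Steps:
T(Y, C) = -3*C**2 (T(Y, C) = (-3*C)*C = -3*C**2)
d = -38 (d = 3*(-3*(-2)**2) - 2 = 3*(-3*4) - 2 = 3*(-12) - 2 = -36 - 2 = -38)
3028*d = 3028*(-38) = -115064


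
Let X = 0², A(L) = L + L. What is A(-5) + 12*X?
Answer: -10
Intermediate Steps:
A(L) = 2*L
X = 0
A(-5) + 12*X = 2*(-5) + 12*0 = -10 + 0 = -10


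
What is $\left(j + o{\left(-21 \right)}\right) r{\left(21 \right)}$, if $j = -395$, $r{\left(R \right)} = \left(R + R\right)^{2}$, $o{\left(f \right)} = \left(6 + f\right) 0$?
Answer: $-696780$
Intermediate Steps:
$o{\left(f \right)} = 0$
$r{\left(R \right)} = 4 R^{2}$ ($r{\left(R \right)} = \left(2 R\right)^{2} = 4 R^{2}$)
$\left(j + o{\left(-21 \right)}\right) r{\left(21 \right)} = \left(-395 + 0\right) 4 \cdot 21^{2} = - 395 \cdot 4 \cdot 441 = \left(-395\right) 1764 = -696780$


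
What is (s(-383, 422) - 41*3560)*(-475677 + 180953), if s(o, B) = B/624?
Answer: 3355381826429/78 ≈ 4.3018e+10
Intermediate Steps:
s(o, B) = B/624 (s(o, B) = B*(1/624) = B/624)
(s(-383, 422) - 41*3560)*(-475677 + 180953) = ((1/624)*422 - 41*3560)*(-475677 + 180953) = (211/312 - 145960)*(-294724) = -45539309/312*(-294724) = 3355381826429/78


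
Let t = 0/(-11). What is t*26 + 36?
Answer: 36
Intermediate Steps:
t = 0 (t = 0*(-1/11) = 0)
t*26 + 36 = 0*26 + 36 = 0 + 36 = 36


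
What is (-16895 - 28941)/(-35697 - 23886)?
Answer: 45836/59583 ≈ 0.76928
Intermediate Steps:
(-16895 - 28941)/(-35697 - 23886) = -45836/(-59583) = -45836*(-1/59583) = 45836/59583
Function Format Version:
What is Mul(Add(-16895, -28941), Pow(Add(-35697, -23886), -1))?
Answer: Rational(45836, 59583) ≈ 0.76928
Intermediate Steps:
Mul(Add(-16895, -28941), Pow(Add(-35697, -23886), -1)) = Mul(-45836, Pow(-59583, -1)) = Mul(-45836, Rational(-1, 59583)) = Rational(45836, 59583)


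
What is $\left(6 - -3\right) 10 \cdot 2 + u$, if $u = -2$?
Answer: $178$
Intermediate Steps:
$\left(6 - -3\right) 10 \cdot 2 + u = \left(6 - -3\right) 10 \cdot 2 - 2 = \left(6 + 3\right) 10 \cdot 2 - 2 = 9 \cdot 10 \cdot 2 - 2 = 90 \cdot 2 - 2 = 180 - 2 = 178$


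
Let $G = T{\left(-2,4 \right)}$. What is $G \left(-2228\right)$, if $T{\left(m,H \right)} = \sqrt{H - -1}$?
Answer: $- 2228 \sqrt{5} \approx -4982.0$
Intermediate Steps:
$T{\left(m,H \right)} = \sqrt{1 + H}$ ($T{\left(m,H \right)} = \sqrt{H + 1} = \sqrt{1 + H}$)
$G = \sqrt{5}$ ($G = \sqrt{1 + 4} = \sqrt{5} \approx 2.2361$)
$G \left(-2228\right) = \sqrt{5} \left(-2228\right) = - 2228 \sqrt{5}$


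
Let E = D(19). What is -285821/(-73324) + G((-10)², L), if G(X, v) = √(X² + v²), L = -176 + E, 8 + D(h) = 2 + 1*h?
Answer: 12427/3188 + √36569 ≈ 195.13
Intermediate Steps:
D(h) = -6 + h (D(h) = -8 + (2 + 1*h) = -8 + (2 + h) = -6 + h)
E = 13 (E = -6 + 19 = 13)
L = -163 (L = -176 + 13 = -163)
-285821/(-73324) + G((-10)², L) = -285821/(-73324) + √(((-10)²)² + (-163)²) = -285821*(-1/73324) + √(100² + 26569) = 12427/3188 + √(10000 + 26569) = 12427/3188 + √36569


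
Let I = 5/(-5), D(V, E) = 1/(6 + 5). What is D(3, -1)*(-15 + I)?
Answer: -16/11 ≈ -1.4545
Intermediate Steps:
D(V, E) = 1/11
I = -1 (I = -1/5*5 = -1)
D(3, -1)*(-15 + I) = (-15 - 1)/11 = (1/11)*(-16) = -16/11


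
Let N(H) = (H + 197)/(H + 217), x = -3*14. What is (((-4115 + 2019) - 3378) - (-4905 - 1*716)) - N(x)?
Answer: 5114/35 ≈ 146.11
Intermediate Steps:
x = -42
N(H) = (197 + H)/(217 + H)
(((-4115 + 2019) - 3378) - (-4905 - 1*716)) - N(x) = (((-4115 + 2019) - 3378) - (-4905 - 1*716)) - (197 - 42)/(217 - 42) = ((-2096 - 3378) - (-4905 - 716)) - 155/175 = (-5474 - 1*(-5621)) - 155/175 = (-5474 + 5621) - 1*31/35 = 147 - 31/35 = 5114/35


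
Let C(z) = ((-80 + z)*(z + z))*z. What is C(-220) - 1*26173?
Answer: -29066173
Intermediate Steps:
C(z) = 2*z**2*(-80 + z) (C(z) = ((-80 + z)*(2*z))*z = (2*z*(-80 + z))*z = 2*z**2*(-80 + z))
C(-220) - 1*26173 = 2*(-220)**2*(-80 - 220) - 1*26173 = 2*48400*(-300) - 26173 = -29040000 - 26173 = -29066173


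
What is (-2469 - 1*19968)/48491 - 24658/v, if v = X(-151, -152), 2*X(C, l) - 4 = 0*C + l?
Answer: 597015370/1794167 ≈ 332.75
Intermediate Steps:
X(C, l) = 2 + l/2 (X(C, l) = 2 + (0*C + l)/2 = 2 + (0 + l)/2 = 2 + l/2)
v = -74 (v = 2 + (½)*(-152) = 2 - 76 = -74)
(-2469 - 1*19968)/48491 - 24658/v = (-2469 - 1*19968)/48491 - 24658/(-74) = (-2469 - 19968)*(1/48491) - 24658*(-1/74) = -22437*1/48491 + 12329/37 = -22437/48491 + 12329/37 = 597015370/1794167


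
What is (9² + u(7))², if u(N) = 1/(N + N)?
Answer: 1288225/196 ≈ 6572.6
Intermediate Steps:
u(N) = 1/(2*N)
(9² + u(7))² = (9² + (½)/7)² = (81 + (½)*(⅐))² = (81 + 1/14)² = (1135/14)² = 1288225/196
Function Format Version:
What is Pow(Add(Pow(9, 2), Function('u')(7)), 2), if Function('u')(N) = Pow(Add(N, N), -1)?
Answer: Rational(1288225, 196) ≈ 6572.6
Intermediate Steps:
Function('u')(N) = Mul(Rational(1, 2), Pow(N, -1)) (Function('u')(N) = Pow(Mul(2, N), -1) = Mul(Rational(1, 2), Pow(N, -1)))
Pow(Add(Pow(9, 2), Function('u')(7)), 2) = Pow(Add(Pow(9, 2), Mul(Rational(1, 2), Pow(7, -1))), 2) = Pow(Add(81, Mul(Rational(1, 2), Rational(1, 7))), 2) = Pow(Add(81, Rational(1, 14)), 2) = Pow(Rational(1135, 14), 2) = Rational(1288225, 196)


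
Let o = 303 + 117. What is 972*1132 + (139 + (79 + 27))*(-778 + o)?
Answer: 1012594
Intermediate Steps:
o = 420
972*1132 + (139 + (79 + 27))*(-778 + o) = 972*1132 + (139 + (79 + 27))*(-778 + 420) = 1100304 + (139 + 106)*(-358) = 1100304 + 245*(-358) = 1100304 - 87710 = 1012594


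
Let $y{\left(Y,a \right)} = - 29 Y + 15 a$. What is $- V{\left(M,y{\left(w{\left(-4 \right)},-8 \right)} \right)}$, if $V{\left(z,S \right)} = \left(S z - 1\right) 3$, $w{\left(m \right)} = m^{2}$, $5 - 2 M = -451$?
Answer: $399459$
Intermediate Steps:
$M = 228$ ($M = \frac{5}{2} - - \frac{451}{2} = \frac{5}{2} + \frac{451}{2} = 228$)
$V{\left(z,S \right)} = -3 + 3 S z$ ($V{\left(z,S \right)} = \left(-1 + S z\right) 3 = -3 + 3 S z$)
$- V{\left(M,y{\left(w{\left(-4 \right)},-8 \right)} \right)} = - (-3 + 3 \left(- 29 \left(-4\right)^{2} + 15 \left(-8\right)\right) 228) = - (-3 + 3 \left(\left(-29\right) 16 - 120\right) 228) = - (-3 + 3 \left(-464 - 120\right) 228) = - (-3 + 3 \left(-584\right) 228) = - (-3 - 399456) = \left(-1\right) \left(-399459\right) = 399459$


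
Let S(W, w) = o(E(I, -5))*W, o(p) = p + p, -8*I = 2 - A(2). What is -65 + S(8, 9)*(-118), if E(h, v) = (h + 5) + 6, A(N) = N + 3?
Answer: -21541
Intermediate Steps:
A(N) = 3 + N
I = 3/8 (I = -(2 - (3 + 2))/8 = -(2 - 1*5)/8 = -(2 - 5)/8 = -⅛*(-3) = 3/8 ≈ 0.37500)
E(h, v) = 11 + h (E(h, v) = (5 + h) + 6 = 11 + h)
o(p) = 2*p
S(W, w) = 91*W/4 (S(W, w) = (2*(11 + 3/8))*W = (2*(91/8))*W = 91*W/4)
-65 + S(8, 9)*(-118) = -65 + ((91/4)*8)*(-118) = -65 + 182*(-118) = -65 - 21476 = -21541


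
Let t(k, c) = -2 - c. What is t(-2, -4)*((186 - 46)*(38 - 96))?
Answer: -16240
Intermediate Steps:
t(-2, -4)*((186 - 46)*(38 - 96)) = (-2 - 1*(-4))*((186 - 46)*(38 - 96)) = (-2 + 4)*(140*(-58)) = 2*(-8120) = -16240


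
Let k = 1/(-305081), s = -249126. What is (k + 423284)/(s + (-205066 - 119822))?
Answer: -43045302001/58373588378 ≈ -0.73741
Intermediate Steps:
k = -1/305081 ≈ -3.2778e-6
(k + 423284)/(s + (-205066 - 119822)) = (-1/305081 + 423284)/(-249126 + (-205066 - 119822)) = 129135906003/(305081*(-249126 - 324888)) = (129135906003/305081)/(-574014) = (129135906003/305081)*(-1/574014) = -43045302001/58373588378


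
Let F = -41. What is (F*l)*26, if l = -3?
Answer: 3198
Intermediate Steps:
(F*l)*26 = -41*(-3)*26 = 123*26 = 3198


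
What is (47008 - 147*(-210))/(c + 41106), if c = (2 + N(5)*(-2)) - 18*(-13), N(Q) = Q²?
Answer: 38939/20646 ≈ 1.8860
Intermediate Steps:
c = 186 (c = (2 + 5²*(-2)) - 18*(-13) = (2 + 25*(-2)) + 234 = (2 - 50) + 234 = -48 + 234 = 186)
(47008 - 147*(-210))/(c + 41106) = (47008 - 147*(-210))/(186 + 41106) = (47008 + 30870)/41292 = 77878*(1/41292) = 38939/20646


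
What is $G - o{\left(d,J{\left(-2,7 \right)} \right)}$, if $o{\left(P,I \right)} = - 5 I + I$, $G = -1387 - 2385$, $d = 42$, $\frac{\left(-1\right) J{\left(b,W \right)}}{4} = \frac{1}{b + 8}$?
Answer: $- \frac{11324}{3} \approx -3774.7$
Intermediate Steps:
$J{\left(b,W \right)} = - \frac{4}{8 + b}$ ($J{\left(b,W \right)} = - \frac{4}{b + 8} = - \frac{4}{8 + b}$)
$G = -3772$
$o{\left(P,I \right)} = - 4 I$
$G - o{\left(d,J{\left(-2,7 \right)} \right)} = -3772 - - 4 \left(- \frac{4}{8 - 2}\right) = -3772 - - 4 \left(- \frac{4}{6}\right) = -3772 - - 4 \left(\left(-4\right) \frac{1}{6}\right) = -3772 - \left(-4\right) \left(- \frac{2}{3}\right) = -3772 - \frac{8}{3} = - \frac{11324}{3}$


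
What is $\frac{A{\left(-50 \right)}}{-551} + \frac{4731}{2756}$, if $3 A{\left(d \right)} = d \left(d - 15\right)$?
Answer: $- \frac{1136657}{4555668} \approx -0.2495$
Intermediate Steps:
$A{\left(d \right)} = \frac{d \left(-15 + d\right)}{3}$ ($A{\left(d \right)} = \frac{d \left(d - 15\right)}{3} = \frac{d \left(-15 + d\right)}{3}$)
$\frac{A{\left(-50 \right)}}{-551} + \frac{4731}{2756} = \frac{\frac{1}{3} \left(-50\right) \left(-15 - 50\right)}{-551} + \frac{4731}{2756} = \frac{1}{3} \left(-50\right) \left(-65\right) \left(- \frac{1}{551}\right) + 4731 \cdot \frac{1}{2756} = \frac{3250}{3} \left(- \frac{1}{551}\right) + \frac{4731}{2756} = - \frac{3250}{1653} + \frac{4731}{2756} = - \frac{1136657}{4555668}$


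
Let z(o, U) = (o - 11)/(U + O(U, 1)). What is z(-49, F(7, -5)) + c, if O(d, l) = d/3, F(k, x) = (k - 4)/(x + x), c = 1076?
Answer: 1226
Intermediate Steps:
F(k, x) = (-4 + k)/(2*x) (F(k, x) = (-4 + k)/((2*x)) = (-4 + k)*(1/(2*x)) = (-4 + k)/(2*x))
O(d, l) = d/3 (O(d, l) = d*(⅓) = d/3)
z(o, U) = 3*(-11 + o)/(4*U) (z(o, U) = (o - 11)/(U + U/3) = (-11 + o)/((4*U/3)) = (-11 + o)*(3/(4*U)) = 3*(-11 + o)/(4*U))
z(-49, F(7, -5)) + c = 3*(-11 - 49)/(4*(((½)*(-4 + 7)/(-5)))) + 1076 = (¾)*(-60)/((½)*(-⅕)*3) + 1076 = (¾)*(-60)/(-3/10) + 1076 = (¾)*(-10/3)*(-60) + 1076 = 150 + 1076 = 1226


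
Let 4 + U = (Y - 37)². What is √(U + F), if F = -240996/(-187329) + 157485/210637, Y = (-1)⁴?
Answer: √223863133165209159753201/13152806191 ≈ 35.973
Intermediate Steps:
Y = 1
F = 26754727339/13152806191 (F = -240996*(-1/187329) + 157485*(1/210637) = 80332/62443 + 157485/210637 = 26754727339/13152806191 ≈ 2.0341)
U = 1292 (U = -4 + (1 - 37)² = -4 + (-36)² = -4 + 1296 = 1292)
√(U + F) = √(1292 + 26754727339/13152806191) = √(17020180326111/13152806191) = √223863133165209159753201/13152806191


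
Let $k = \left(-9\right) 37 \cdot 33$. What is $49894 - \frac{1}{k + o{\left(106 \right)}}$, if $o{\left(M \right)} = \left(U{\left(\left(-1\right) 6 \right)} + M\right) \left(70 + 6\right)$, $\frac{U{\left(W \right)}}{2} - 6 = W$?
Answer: $\frac{146339103}{2933} \approx 49894.0$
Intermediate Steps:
$k = -10989$ ($k = \left(-333\right) 33 = -10989$)
$U{\left(W \right)} = 12 + 2 W$
$o{\left(M \right)} = 76 M$ ($o{\left(M \right)} = \left(\left(12 + 2 \left(\left(-1\right) 6\right)\right) + M\right) \left(70 + 6\right) = \left(\left(12 + 2 \left(-6\right)\right) + M\right) 76 = \left(\left(12 - 12\right) + M\right) 76 = \left(0 + M\right) 76 = M 76 = 76 M$)
$49894 - \frac{1}{k + o{\left(106 \right)}} = 49894 - \frac{1}{-10989 + 76 \cdot 106} = 49894 - \frac{1}{-10989 + 8056} = 49894 - \frac{1}{-2933} = 49894 - - \frac{1}{2933} = 49894 + \frac{1}{2933} = \frac{146339103}{2933}$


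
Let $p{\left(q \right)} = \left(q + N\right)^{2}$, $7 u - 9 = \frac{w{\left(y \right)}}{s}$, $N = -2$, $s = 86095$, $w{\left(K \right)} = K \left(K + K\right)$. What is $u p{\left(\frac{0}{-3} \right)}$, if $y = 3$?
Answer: $\frac{3099492}{602665} \approx 5.143$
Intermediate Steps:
$w{\left(K \right)} = 2 K^{2}$ ($w{\left(K \right)} = K 2 K = 2 K^{2}$)
$u = \frac{774873}{602665}$ ($u = \frac{9}{7} + \frac{2 \cdot 3^{2} \cdot \frac{1}{86095}}{7} = \frac{9}{7} + \frac{2 \cdot 9 \cdot \frac{1}{86095}}{7} = \frac{9}{7} + \frac{18 \cdot \frac{1}{86095}}{7} = \frac{9}{7} + \frac{1}{7} \cdot \frac{18}{86095} = \frac{9}{7} + \frac{18}{602665} = \frac{774873}{602665} \approx 1.2857$)
$p{\left(q \right)} = \left(-2 + q\right)^{2}$ ($p{\left(q \right)} = \left(q - 2\right)^{2} = \left(-2 + q\right)^{2}$)
$u p{\left(\frac{0}{-3} \right)} = \frac{774873 \left(-2 + \frac{0}{-3}\right)^{2}}{602665} = \frac{774873 \left(-2 + 0 \left(- \frac{1}{3}\right)\right)^{2}}{602665} = \frac{774873 \left(-2 + 0\right)^{2}}{602665} = \frac{774873 \left(-2\right)^{2}}{602665} = \frac{774873}{602665} \cdot 4 = \frac{3099492}{602665}$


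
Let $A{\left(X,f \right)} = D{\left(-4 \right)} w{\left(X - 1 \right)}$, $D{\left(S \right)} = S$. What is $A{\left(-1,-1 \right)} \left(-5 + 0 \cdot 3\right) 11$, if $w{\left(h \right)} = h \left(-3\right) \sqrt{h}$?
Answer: $1320 i \sqrt{2} \approx 1866.8 i$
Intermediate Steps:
$w{\left(h \right)} = - 3 h^{\frac{3}{2}}$ ($w{\left(h \right)} = - 3 h \sqrt{h} = - 3 h^{\frac{3}{2}}$)
$A{\left(X,f \right)} = 12 \left(-1 + X\right)^{\frac{3}{2}}$ ($A{\left(X,f \right)} = - 4 \left(- 3 \left(X - 1\right)^{\frac{3}{2}}\right) = - 4 \left(- 3 \left(-1 + X\right)^{\frac{3}{2}}\right) = 12 \left(-1 + X\right)^{\frac{3}{2}}$)
$A{\left(-1,-1 \right)} \left(-5 + 0 \cdot 3\right) 11 = 12 \left(-1 - 1\right)^{\frac{3}{2}} \left(-5 + 0 \cdot 3\right) 11 = 12 \left(-2\right)^{\frac{3}{2}} \left(-5 + 0\right) 11 = 12 \left(- 2 i \sqrt{2}\right) \left(-5\right) 11 = - 24 i \sqrt{2} \left(-5\right) 11 = 120 i \sqrt{2} \cdot 11 = 1320 i \sqrt{2}$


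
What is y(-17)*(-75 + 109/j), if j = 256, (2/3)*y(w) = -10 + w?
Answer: 1546371/512 ≈ 3020.3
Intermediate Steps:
y(w) = -15 + 3*w/2 (y(w) = 3*(-10 + w)/2 = -15 + 3*w/2)
y(-17)*(-75 + 109/j) = (-15 + (3/2)*(-17))*(-75 + 109/256) = (-15 - 51/2)*(-75 + 109*(1/256)) = -81*(-75 + 109/256)/2 = -81/2*(-19091/256) = 1546371/512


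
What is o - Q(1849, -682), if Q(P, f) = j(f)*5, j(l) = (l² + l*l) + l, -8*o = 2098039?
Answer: -39280679/8 ≈ -4.9101e+6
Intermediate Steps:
o = -2098039/8 (o = -⅛*2098039 = -2098039/8 ≈ -2.6226e+5)
j(l) = l + 2*l² (j(l) = (l² + l²) + l = 2*l² + l = l + 2*l²)
Q(P, f) = 5*f*(1 + 2*f) (Q(P, f) = (f*(1 + 2*f))*5 = 5*f*(1 + 2*f))
o - Q(1849, -682) = -2098039/8 - 5*(-682)*(1 + 2*(-682)) = -2098039/8 - 5*(-682)*(1 - 1364) = -2098039/8 - 5*(-682)*(-1363) = -2098039/8 - 1*4647830 = -2098039/8 - 4647830 = -39280679/8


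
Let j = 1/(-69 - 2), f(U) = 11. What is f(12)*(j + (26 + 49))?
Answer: 58564/71 ≈ 824.84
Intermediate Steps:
j = -1/71 (j = 1/(-71) = -1/71 ≈ -0.014085)
f(12)*(j + (26 + 49)) = 11*(-1/71 + (26 + 49)) = 11*(-1/71 + 75) = 11*(5324/71) = 58564/71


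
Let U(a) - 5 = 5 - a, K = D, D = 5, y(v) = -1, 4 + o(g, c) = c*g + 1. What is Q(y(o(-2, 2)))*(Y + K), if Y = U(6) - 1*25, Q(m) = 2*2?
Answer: -64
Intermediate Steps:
o(g, c) = -3 + c*g (o(g, c) = -4 + (c*g + 1) = -4 + (1 + c*g) = -3 + c*g)
K = 5
U(a) = 10 - a (U(a) = 5 + (5 - a) = 10 - a)
Q(m) = 4
Y = -21 (Y = (10 - 1*6) - 1*25 = (10 - 6) - 25 = 4 - 25 = -21)
Q(y(o(-2, 2)))*(Y + K) = 4*(-21 + 5) = 4*(-16) = -64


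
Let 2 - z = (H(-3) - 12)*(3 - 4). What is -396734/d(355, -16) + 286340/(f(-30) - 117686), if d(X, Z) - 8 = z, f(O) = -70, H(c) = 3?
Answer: -11679523811/29439 ≈ -3.9674e+5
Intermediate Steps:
z = -7 (z = 2 - (3 - 12)*(3 - 4) = 2 - (-9)*(-1) = 2 - 1*9 = 2 - 9 = -7)
d(X, Z) = 1 (d(X, Z) = 8 - 7 = 1)
-396734/d(355, -16) + 286340/(f(-30) - 117686) = -396734/1 + 286340/(-70 - 117686) = -396734*1 + 286340/(-117756) = -396734 + 286340*(-1/117756) = -396734 - 71585/29439 = -11679523811/29439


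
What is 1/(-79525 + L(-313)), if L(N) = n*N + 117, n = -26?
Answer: -1/71270 ≈ -1.4031e-5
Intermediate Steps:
L(N) = 117 - 26*N (L(N) = -26*N + 117 = 117 - 26*N)
1/(-79525 + L(-313)) = 1/(-79525 + (117 - 26*(-313))) = 1/(-79525 + (117 + 8138)) = 1/(-79525 + 8255) = 1/(-71270) = -1/71270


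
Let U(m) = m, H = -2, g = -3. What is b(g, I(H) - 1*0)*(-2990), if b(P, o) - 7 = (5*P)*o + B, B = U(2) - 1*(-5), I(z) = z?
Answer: -131560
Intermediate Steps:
B = 7 (B = 2 - 1*(-5) = 2 + 5 = 7)
b(P, o) = 14 + 5*P*o (b(P, o) = 7 + ((5*P)*o + 7) = 7 + (5*P*o + 7) = 7 + (7 + 5*P*o) = 14 + 5*P*o)
b(g, I(H) - 1*0)*(-2990) = (14 + 5*(-3)*(-2 - 1*0))*(-2990) = (14 + 5*(-3)*(-2 + 0))*(-2990) = (14 + 5*(-3)*(-2))*(-2990) = (14 + 30)*(-2990) = 44*(-2990) = -131560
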